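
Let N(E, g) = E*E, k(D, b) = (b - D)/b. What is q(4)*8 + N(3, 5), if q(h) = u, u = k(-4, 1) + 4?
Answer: 81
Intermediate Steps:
k(D, b) = (b - D)/b
N(E, g) = E²
u = 9 (u = (1 - 1*(-4))/1 + 4 = 1*(1 + 4) + 4 = 1*5 + 4 = 5 + 4 = 9)
q(h) = 9
q(4)*8 + N(3, 5) = 9*8 + 3² = 72 + 9 = 81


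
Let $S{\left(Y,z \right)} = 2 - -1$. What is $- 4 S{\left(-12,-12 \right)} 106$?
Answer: $-1272$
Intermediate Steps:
$S{\left(Y,z \right)} = 3$ ($S{\left(Y,z \right)} = 2 + 1 = 3$)
$- 4 S{\left(-12,-12 \right)} 106 = \left(-4\right) 3 \cdot 106 = \left(-12\right) 106 = -1272$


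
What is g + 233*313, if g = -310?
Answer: 72619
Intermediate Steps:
g + 233*313 = -310 + 233*313 = -310 + 72929 = 72619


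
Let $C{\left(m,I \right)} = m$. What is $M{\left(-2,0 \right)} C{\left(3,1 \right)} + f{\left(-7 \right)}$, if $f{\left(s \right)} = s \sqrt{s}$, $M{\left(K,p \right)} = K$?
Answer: $-6 - 7 i \sqrt{7} \approx -6.0 - 18.52 i$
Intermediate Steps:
$f{\left(s \right)} = s^{\frac{3}{2}}$
$M{\left(-2,0 \right)} C{\left(3,1 \right)} + f{\left(-7 \right)} = \left(-2\right) 3 + \left(-7\right)^{\frac{3}{2}} = -6 - 7 i \sqrt{7}$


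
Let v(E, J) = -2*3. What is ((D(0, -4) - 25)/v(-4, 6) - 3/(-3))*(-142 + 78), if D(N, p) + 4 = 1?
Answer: -1088/3 ≈ -362.67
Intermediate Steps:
D(N, p) = -3 (D(N, p) = -4 + 1 = -3)
v(E, J) = -6
((D(0, -4) - 25)/v(-4, 6) - 3/(-3))*(-142 + 78) = ((-3 - 25)/(-6) - 3/(-3))*(-142 + 78) = (-28*(-⅙) - 3*(-⅓))*(-64) = (14/3 + 1)*(-64) = (17/3)*(-64) = -1088/3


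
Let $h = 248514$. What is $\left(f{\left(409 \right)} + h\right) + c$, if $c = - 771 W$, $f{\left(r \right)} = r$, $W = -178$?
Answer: $386161$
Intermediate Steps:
$c = 137238$ ($c = \left(-771\right) \left(-178\right) = 137238$)
$\left(f{\left(409 \right)} + h\right) + c = \left(409 + 248514\right) + 137238 = 248923 + 137238 = 386161$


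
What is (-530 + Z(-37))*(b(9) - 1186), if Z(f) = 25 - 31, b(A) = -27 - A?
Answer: 654992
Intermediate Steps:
Z(f) = -6
(-530 + Z(-37))*(b(9) - 1186) = (-530 - 6)*((-27 - 1*9) - 1186) = -536*((-27 - 9) - 1186) = -536*(-36 - 1186) = -536*(-1222) = 654992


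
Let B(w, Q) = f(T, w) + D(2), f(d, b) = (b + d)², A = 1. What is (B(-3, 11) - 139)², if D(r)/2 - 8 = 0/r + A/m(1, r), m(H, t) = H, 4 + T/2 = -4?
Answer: 57600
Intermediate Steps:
T = -16 (T = -8 + 2*(-4) = -8 - 8 = -16)
D(r) = 18 (D(r) = 16 + 2*(0/r + 1/1) = 16 + 2*(0 + 1*1) = 16 + 2*(0 + 1) = 16 + 2*1 = 16 + 2 = 18)
B(w, Q) = 18 + (-16 + w)² (B(w, Q) = (w - 16)² + 18 = (-16 + w)² + 18 = 18 + (-16 + w)²)
(B(-3, 11) - 139)² = ((18 + (-16 - 3)²) - 139)² = ((18 + (-19)²) - 139)² = ((18 + 361) - 139)² = (379 - 139)² = 240² = 57600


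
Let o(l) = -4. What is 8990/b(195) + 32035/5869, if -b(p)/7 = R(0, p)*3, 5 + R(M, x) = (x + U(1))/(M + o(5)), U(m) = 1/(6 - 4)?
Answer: 712047265/53120319 ≈ 13.404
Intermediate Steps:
U(m) = 1/2
R(M, x) = -5 + (1/2 + x)/(-4 + M) (R(M, x) = -5 + (x + 1/2)/(M - 4) = -5 + (1/2 + x)/(-4 + M))
b(p) = 861/8 + 21*p/4 (b(p) = -7*(41/2 + p - 5*0)/(-4 + 0)*3 = -7*(41/2 + p + 0)/(-4)*3 = -7*(-(41/2 + p)/4)*3 = -7*(-41/8 - p/4)*3 = -7*(-123/8 - 3*p/4) = 861/8 + 21*p/4)
8990/b(195) + 32035/5869 = 8990/(861/8 + (21/4)*195) + 32035/5869 = 8990/(861/8 + 4095/4) + 32035*(1/5869) = 8990/(9051/8) + 32035/5869 = 8990*(8/9051) + 32035/5869 = 71920/9051 + 32035/5869 = 712047265/53120319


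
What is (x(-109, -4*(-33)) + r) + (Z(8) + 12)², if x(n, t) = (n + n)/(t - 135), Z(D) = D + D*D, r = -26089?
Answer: -56881/3 ≈ -18960.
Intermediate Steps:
Z(D) = D + D²
x(n, t) = 2*n/(-135 + t) (x(n, t) = (2*n)/(-135 + t) = 2*n/(-135 + t))
(x(-109, -4*(-33)) + r) + (Z(8) + 12)² = (2*(-109)/(-135 - 4*(-33)) - 26089) + (8*(1 + 8) + 12)² = (2*(-109)/(-135 + 132) - 26089) + (8*9 + 12)² = (2*(-109)/(-3) - 26089) + (72 + 12)² = (2*(-109)*(-⅓) - 26089) + 84² = (218/3 - 26089) + 7056 = -78049/3 + 7056 = -56881/3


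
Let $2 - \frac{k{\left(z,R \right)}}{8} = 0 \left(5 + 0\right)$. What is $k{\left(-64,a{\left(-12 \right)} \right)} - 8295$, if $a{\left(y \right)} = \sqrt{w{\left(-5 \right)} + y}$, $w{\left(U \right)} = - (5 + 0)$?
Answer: $-8279$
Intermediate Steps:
$w{\left(U \right)} = -5$ ($w{\left(U \right)} = \left(-1\right) 5 = -5$)
$a{\left(y \right)} = \sqrt{-5 + y}$
$k{\left(z,R \right)} = 16$ ($k{\left(z,R \right)} = 16 - 8 \cdot 0 \left(5 + 0\right) = 16 - 8 \cdot 0 \cdot 5 = 16 - 0 = 16 + 0 = 16$)
$k{\left(-64,a{\left(-12 \right)} \right)} - 8295 = 16 - 8295 = -8279$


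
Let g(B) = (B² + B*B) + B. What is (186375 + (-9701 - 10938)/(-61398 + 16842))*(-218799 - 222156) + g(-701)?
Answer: -1220570187091863/14852 ≈ -8.2182e+10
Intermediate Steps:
g(B) = B + 2*B² (g(B) = (B² + B²) + B = 2*B² + B = B + 2*B²)
(186375 + (-9701 - 10938)/(-61398 + 16842))*(-218799 - 222156) + g(-701) = (186375 + (-9701 - 10938)/(-61398 + 16842))*(-218799 - 222156) - 701*(1 + 2*(-701)) = (186375 - 20639/(-44556))*(-440955) - 701*(1 - 1402) = (186375 - 20639*(-1/44556))*(-440955) - 701*(-1401) = (186375 + 20639/44556)*(-440955) + 982101 = (8304145139/44556)*(-440955) + 982101 = -1220584773255915/14852 + 982101 = -1220570187091863/14852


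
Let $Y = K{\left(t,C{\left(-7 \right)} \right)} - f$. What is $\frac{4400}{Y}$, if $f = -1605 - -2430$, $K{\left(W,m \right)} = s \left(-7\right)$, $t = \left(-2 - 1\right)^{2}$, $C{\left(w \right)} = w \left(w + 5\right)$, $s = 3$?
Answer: $- \frac{2200}{423} \approx -5.2009$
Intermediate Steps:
$C{\left(w \right)} = w \left(5 + w\right)$
$t = 9$ ($t = \left(-3\right)^{2} = 9$)
$K{\left(W,m \right)} = -21$ ($K{\left(W,m \right)} = 3 \left(-7\right) = -21$)
$f = 825$ ($f = -1605 + 2430 = 825$)
$Y = -846$ ($Y = -21 - 825 = -846$)
$\frac{4400}{Y} = \frac{4400}{-846} = 4400 \left(- \frac{1}{846}\right) = - \frac{2200}{423}$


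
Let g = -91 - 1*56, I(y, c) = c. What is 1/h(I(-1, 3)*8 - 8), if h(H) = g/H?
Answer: -16/147 ≈ -0.10884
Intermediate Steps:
g = -147 (g = -91 - 56 = -147)
h(H) = -147/H
1/h(I(-1, 3)*8 - 8) = 1/(-147/(3*8 - 8)) = 1/(-147/(24 - 8)) = 1/(-147/16) = -16/147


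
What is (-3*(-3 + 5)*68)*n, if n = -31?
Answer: 12648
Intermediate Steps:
(-3*(-3 + 5)*68)*n = (-3*(-3 + 5)*68)*(-31) = (-3*2*68)*(-31) = -6*68*(-31) = -408*(-31) = 12648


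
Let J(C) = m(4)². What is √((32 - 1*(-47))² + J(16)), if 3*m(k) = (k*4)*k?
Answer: √60265/3 ≈ 81.830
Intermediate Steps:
m(k) = 4*k²/3 (m(k) = ((k*4)*k)/3 = ((4*k)*k)/3 = (4*k²)/3 = 4*k²/3)
J(C) = 4096/9 (J(C) = ((4/3)*4²)² = ((4/3)*16)² = (64/3)² = 4096/9)
√((32 - 1*(-47))² + J(16)) = √((32 - 1*(-47))² + 4096/9) = √((32 + 47)² + 4096/9) = √(79² + 4096/9) = √(6241 + 4096/9) = √(60265/9) = √60265/3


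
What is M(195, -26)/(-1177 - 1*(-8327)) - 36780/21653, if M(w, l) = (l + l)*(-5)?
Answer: -1979594/1190915 ≈ -1.6622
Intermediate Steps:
M(w, l) = -10*l (M(w, l) = (2*l)*(-5) = -10*l)
M(195, -26)/(-1177 - 1*(-8327)) - 36780/21653 = (-10*(-26))/(-1177 - 1*(-8327)) - 36780/21653 = 260/(-1177 + 8327) - 36780*1/21653 = 260/7150 - 36780/21653 = 260*(1/7150) - 36780/21653 = 2/55 - 36780/21653 = -1979594/1190915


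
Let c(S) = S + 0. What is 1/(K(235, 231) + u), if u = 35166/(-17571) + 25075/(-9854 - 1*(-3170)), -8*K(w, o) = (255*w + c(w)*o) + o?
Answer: -78296376/1120489873973 ≈ -6.9877e-5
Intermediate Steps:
c(S) = S
K(w, o) = -255*w/8 - o/8 - o*w/8 (K(w, o) = -((255*w + w*o) + o)/8 = -((255*w + o*w) + o)/8 = -(o + 255*w + o*w)/8 = -255*w/8 - o/8 - o*w/8)
u = -225214123/39148188 (u = 35166*(-1/17571) + 25075/(-9854 + 3170) = -11722/5857 + 25075/(-6684) = -11722/5857 + 25075*(-1/6684) = -11722/5857 - 25075/6684 = -225214123/39148188 ≈ -5.7529)
1/(K(235, 231) + u) = 1/((-255/8*235 - ⅛*231 - ⅛*231*235) - 225214123/39148188) = 1/((-59925/8 - 231/8 - 54285/8) - 225214123/39148188) = 1/(-114441/8 - 225214123/39148188) = 1/(-1120489873973/78296376) = -78296376/1120489873973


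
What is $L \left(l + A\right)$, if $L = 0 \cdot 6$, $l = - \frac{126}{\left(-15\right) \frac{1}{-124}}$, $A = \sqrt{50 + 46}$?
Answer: $0$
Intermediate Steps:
$A = 4 \sqrt{6}$ ($A = \sqrt{96} = 4 \sqrt{6} \approx 9.798$)
$l = - \frac{5208}{5}$ ($l = - \frac{126}{\left(-15\right) \left(- \frac{1}{124}\right)} = - \frac{126}{\frac{15}{124}} = \left(-126\right) \frac{124}{15} = - \frac{5208}{5} \approx -1041.6$)
$L = 0$
$L \left(l + A\right) = 0 \left(- \frac{5208}{5} + 4 \sqrt{6}\right) = 0$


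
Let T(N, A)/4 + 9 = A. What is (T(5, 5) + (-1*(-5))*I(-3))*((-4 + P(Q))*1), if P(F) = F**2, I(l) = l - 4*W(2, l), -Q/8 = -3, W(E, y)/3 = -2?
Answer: 50908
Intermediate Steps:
W(E, y) = -6 (W(E, y) = 3*(-2) = -6)
Q = 24 (Q = -8*(-3) = 24)
T(N, A) = -36 + 4*A
I(l) = 24 + l (I(l) = l - 4*(-6) = l + 24 = 24 + l)
(T(5, 5) + (-1*(-5))*I(-3))*((-4 + P(Q))*1) = ((-36 + 4*5) + (-1*(-5))*(24 - 3))*((-4 + 24**2)*1) = ((-36 + 20) + 5*21)*((-4 + 576)*1) = (-16 + 105)*(572*1) = 89*572 = 50908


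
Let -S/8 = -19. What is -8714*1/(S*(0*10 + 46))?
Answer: -4357/3496 ≈ -1.2463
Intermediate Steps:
S = 152 (S = -8*(-19) = 152)
-8714*1/(S*(0*10 + 46)) = -8714*1/(152*(0*10 + 46)) = -8714*1/(152*(0 + 46)) = -8714/(152*46) = -8714/6992 = -8714*1/6992 = -4357/3496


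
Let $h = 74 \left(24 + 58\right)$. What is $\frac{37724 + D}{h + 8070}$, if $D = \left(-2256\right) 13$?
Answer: $\frac{4198}{7069} \approx 0.59386$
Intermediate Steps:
$h = 6068$ ($h = 74 \cdot 82 = 6068$)
$D = -29328$
$\frac{37724 + D}{h + 8070} = \frac{37724 - 29328}{6068 + 8070} = \frac{8396}{14138} = 8396 \cdot \frac{1}{14138} = \frac{4198}{7069}$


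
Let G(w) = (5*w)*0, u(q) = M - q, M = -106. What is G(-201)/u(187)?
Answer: 0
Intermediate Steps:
u(q) = -106 - q
G(w) = 0
G(-201)/u(187) = 0/(-106 - 1*187) = 0/(-106 - 187) = 0/(-293) = 0*(-1/293) = 0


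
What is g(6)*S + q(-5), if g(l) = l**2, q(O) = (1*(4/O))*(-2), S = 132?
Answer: 23768/5 ≈ 4753.6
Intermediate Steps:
q(O) = -8/O (q(O) = (4/O)*(-2) = -8/O)
g(6)*S + q(-5) = 6**2*132 - 8/(-5) = 36*132 - 8*(-1/5) = 4752 + 8/5 = 23768/5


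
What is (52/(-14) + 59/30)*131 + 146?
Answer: -17417/210 ≈ -82.938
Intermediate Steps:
(52/(-14) + 59/30)*131 + 146 = (52*(-1/14) + 59*(1/30))*131 + 146 = (-26/7 + 59/30)*131 + 146 = -367/210*131 + 146 = -48077/210 + 146 = -17417/210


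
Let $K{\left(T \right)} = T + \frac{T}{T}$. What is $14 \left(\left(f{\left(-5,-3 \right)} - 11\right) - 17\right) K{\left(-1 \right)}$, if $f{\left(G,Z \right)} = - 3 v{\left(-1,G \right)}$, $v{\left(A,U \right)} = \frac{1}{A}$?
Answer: $0$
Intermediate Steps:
$f{\left(G,Z \right)} = 3$ ($f{\left(G,Z \right)} = - \frac{3}{-1} = \left(-3\right) \left(-1\right) = 3$)
$K{\left(T \right)} = 1 + T$ ($K{\left(T \right)} = T + 1 = 1 + T$)
$14 \left(\left(f{\left(-5,-3 \right)} - 11\right) - 17\right) K{\left(-1 \right)} = 14 \left(\left(3 - 11\right) - 17\right) \left(1 - 1\right) = 14 \left(\left(3 - 11\right) - 17\right) 0 = 14 \left(-8 - 17\right) 0 = 14 \left(-25\right) 0 = \left(-350\right) 0 = 0$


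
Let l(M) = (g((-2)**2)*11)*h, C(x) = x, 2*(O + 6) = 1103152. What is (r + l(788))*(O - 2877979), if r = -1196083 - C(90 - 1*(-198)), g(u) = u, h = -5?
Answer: 2783760071719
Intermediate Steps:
O = 551570 (O = -6 + (1/2)*1103152 = -6 + 551576 = 551570)
l(M) = -220 (l(M) = ((-2)**2*11)*(-5) = (4*11)*(-5) = 44*(-5) = -220)
r = -1196371 (r = -1196083 - (90 - 1*(-198)) = -1196083 - (90 + 198) = -1196083 - 1*288 = -1196083 - 288 = -1196371)
(r + l(788))*(O - 2877979) = (-1196371 - 220)*(551570 - 2877979) = -1196591*(-2326409) = 2783760071719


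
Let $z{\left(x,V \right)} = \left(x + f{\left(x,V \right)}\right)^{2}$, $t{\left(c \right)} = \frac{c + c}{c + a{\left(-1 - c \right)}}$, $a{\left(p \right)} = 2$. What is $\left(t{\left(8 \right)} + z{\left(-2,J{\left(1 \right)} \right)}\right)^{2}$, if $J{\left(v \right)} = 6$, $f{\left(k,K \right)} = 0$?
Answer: $\frac{784}{25} \approx 31.36$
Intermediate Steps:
$t{\left(c \right)} = \frac{2 c}{2 + c}$ ($t{\left(c \right)} = \frac{c + c}{c + 2} = \frac{2 c}{2 + c}$)
$z{\left(x,V \right)} = x^{2}$ ($z{\left(x,V \right)} = \left(x + 0\right)^{2} = x^{2}$)
$\left(t{\left(8 \right)} + z{\left(-2,J{\left(1 \right)} \right)}\right)^{2} = \left(2 \cdot 8 \frac{1}{2 + 8} + \left(-2\right)^{2}\right)^{2} = \left(2 \cdot 8 \cdot \frac{1}{10} + 4\right)^{2} = \left(\frac{8}{5} + 4\right)^{2} = \left(\frac{28}{5}\right)^{2} = \frac{784}{25}$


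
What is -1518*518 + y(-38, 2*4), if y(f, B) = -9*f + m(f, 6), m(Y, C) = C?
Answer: -785976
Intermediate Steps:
y(f, B) = 6 - 9*f (y(f, B) = -9*f + 6 = 6 - 9*f)
-1518*518 + y(-38, 2*4) = -1518*518 + (6 - 9*(-38)) = -786324 + (6 + 342) = -786324 + 348 = -785976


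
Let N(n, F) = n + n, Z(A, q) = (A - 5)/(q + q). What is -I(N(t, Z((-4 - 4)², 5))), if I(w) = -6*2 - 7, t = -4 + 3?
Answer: 19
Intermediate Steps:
Z(A, q) = (-5 + A)/(2*q) (Z(A, q) = (-5 + A)/((2*q)) = (-5 + A)*(1/(2*q)) = (-5 + A)/(2*q))
t = -1
N(n, F) = 2*n
I(w) = -19 (I(w) = -12 - 7 = -19)
-I(N(t, Z((-4 - 4)², 5))) = -1*(-19) = 19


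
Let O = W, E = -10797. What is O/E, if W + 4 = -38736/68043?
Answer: 103636/244886757 ≈ 0.00042320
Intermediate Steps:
W = -103636/22681 (W = -4 - 38736/68043 = -4 - 38736*1/68043 = -4 - 12912/22681 = -103636/22681 ≈ -4.5693)
O = -103636/22681 ≈ -4.5693
O/E = -103636/22681/(-10797) = -103636/22681*(-1/10797) = 103636/244886757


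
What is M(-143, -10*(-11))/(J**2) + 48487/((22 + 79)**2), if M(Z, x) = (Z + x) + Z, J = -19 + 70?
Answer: 124319311/26532801 ≈ 4.6855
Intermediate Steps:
J = 51
M(Z, x) = x + 2*Z
M(-143, -10*(-11))/(J**2) + 48487/((22 + 79)**2) = (-10*(-11) + 2*(-143))/(51**2) + 48487/((22 + 79)**2) = (110 - 286)/2601 + 48487/(101**2) = -176*1/2601 + 48487/10201 = -176/2601 + 48487*(1/10201) = -176/2601 + 48487/10201 = 124319311/26532801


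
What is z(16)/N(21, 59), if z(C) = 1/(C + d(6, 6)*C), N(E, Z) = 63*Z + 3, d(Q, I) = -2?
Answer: -1/59520 ≈ -1.6801e-5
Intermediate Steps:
N(E, Z) = 3 + 63*Z
z(C) = -1/C (z(C) = 1/(C - 2*C) = 1/(-C) = -1/C)
z(16)/N(21, 59) = (-1/16)/(3 + 63*59) = (-1*1/16)/(3 + 3717) = -1/16/3720 = -1/16*1/3720 = -1/59520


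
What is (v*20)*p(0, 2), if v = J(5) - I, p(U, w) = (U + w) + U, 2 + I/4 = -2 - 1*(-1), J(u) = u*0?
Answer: 480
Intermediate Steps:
J(u) = 0
I = -12 (I = -8 + 4*(-2 - 1*(-1)) = -8 + 4*(-2 + 1) = -8 + 4*(-1) = -8 - 4 = -12)
p(U, w) = w + 2*U
v = 12 (v = 0 - 1*(-12) = 0 + 12 = 12)
(v*20)*p(0, 2) = (12*20)*(2 + 2*0) = 240*(2 + 0) = 240*2 = 480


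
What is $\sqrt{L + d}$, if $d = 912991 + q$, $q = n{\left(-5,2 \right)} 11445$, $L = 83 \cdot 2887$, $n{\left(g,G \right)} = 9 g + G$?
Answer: $\sqrt{660477} \approx 812.7$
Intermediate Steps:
$n{\left(g,G \right)} = G + 9 g$
$L = 239621$
$q = -492135$ ($q = \left(2 + 9 \left(-5\right)\right) 11445 = \left(2 - 45\right) 11445 = \left(-43\right) 11445 = -492135$)
$d = 420856$ ($d = 912991 - 492135 = 420856$)
$\sqrt{L + d} = \sqrt{239621 + 420856} = \sqrt{660477}$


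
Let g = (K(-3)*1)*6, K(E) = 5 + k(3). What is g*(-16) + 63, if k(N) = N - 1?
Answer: -609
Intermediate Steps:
k(N) = -1 + N
K(E) = 7 (K(E) = 5 + (-1 + 3) = 5 + 2 = 7)
g = 42 (g = (7*1)*6 = 7*6 = 42)
g*(-16) + 63 = 42*(-16) + 63 = -672 + 63 = -609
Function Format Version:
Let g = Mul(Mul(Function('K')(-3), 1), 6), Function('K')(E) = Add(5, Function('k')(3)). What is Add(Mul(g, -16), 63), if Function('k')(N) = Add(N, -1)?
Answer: -609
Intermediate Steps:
Function('k')(N) = Add(-1, N)
Function('K')(E) = 7 (Function('K')(E) = Add(5, Add(-1, 3)) = Add(5, 2) = 7)
g = 42 (g = Mul(Mul(7, 1), 6) = Mul(7, 6) = 42)
Add(Mul(g, -16), 63) = Add(Mul(42, -16), 63) = Add(-672, 63) = -609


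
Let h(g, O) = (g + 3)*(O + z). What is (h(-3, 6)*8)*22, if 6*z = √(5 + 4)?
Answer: 0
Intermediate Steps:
z = ½ (z = √(5 + 4)/6 = √9/6 = (⅙)*3 = ½ ≈ 0.50000)
h(g, O) = (½ + O)*(3 + g) (h(g, O) = (g + 3)*(O + ½) = (3 + g)*(½ + O) = (½ + O)*(3 + g))
(h(-3, 6)*8)*22 = ((3/2 + (½)*(-3) + 3*6 + 6*(-3))*8)*22 = ((3/2 - 3/2 + 18 - 18)*8)*22 = (0*8)*22 = 0*22 = 0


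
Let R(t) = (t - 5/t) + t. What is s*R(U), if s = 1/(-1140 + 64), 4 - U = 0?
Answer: -27/4304 ≈ -0.0062732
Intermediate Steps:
U = 4 (U = 4 - 1*0 = 4 + 0 = 4)
s = -1/1076 (s = 1/(-1076) = -1/1076 ≈ -0.00092937)
R(t) = -5/t + 2*t
s*R(U) = -(-5/4 + 2*4)/1076 = -(-5*1/4 + 8)/1076 = -(-5/4 + 8)/1076 = -1/1076*27/4 = -27/4304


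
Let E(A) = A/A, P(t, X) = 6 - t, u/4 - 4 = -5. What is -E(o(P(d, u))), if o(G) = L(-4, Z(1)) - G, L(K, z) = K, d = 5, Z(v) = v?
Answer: -1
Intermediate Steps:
u = -4 (u = 16 + 4*(-5) = 16 - 20 = -4)
o(G) = -4 - G
E(A) = 1
-E(o(P(d, u))) = -1*1 = -1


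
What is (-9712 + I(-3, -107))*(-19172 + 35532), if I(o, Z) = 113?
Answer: -157039640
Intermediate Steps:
(-9712 + I(-3, -107))*(-19172 + 35532) = (-9712 + 113)*(-19172 + 35532) = -9599*16360 = -157039640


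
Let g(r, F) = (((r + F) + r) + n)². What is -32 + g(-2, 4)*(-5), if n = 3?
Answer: -77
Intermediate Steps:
g(r, F) = (3 + F + 2*r)² (g(r, F) = (((r + F) + r) + 3)² = (((F + r) + r) + 3)² = ((F + 2*r) + 3)² = (3 + F + 2*r)²)
-32 + g(-2, 4)*(-5) = -32 + (3 + 4 + 2*(-2))²*(-5) = -32 + (3 + 4 - 4)²*(-5) = -32 + 3²*(-5) = -32 + 9*(-5) = -32 - 45 = -77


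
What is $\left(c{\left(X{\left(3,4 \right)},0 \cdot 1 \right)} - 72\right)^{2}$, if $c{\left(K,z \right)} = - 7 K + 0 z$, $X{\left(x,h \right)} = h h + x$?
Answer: $42025$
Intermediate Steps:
$X{\left(x,h \right)} = x + h^{2}$ ($X{\left(x,h \right)} = h^{2} + x = x + h^{2}$)
$c{\left(K,z \right)} = - 7 K$ ($c{\left(K,z \right)} = - 7 K + 0 = - 7 K$)
$\left(c{\left(X{\left(3,4 \right)},0 \cdot 1 \right)} - 72\right)^{2} = \left(- 7 \left(3 + 4^{2}\right) - 72\right)^{2} = \left(- 7 \left(3 + 16\right) - 72\right)^{2} = \left(\left(-7\right) 19 - 72\right)^{2} = \left(-133 - 72\right)^{2} = \left(-205\right)^{2} = 42025$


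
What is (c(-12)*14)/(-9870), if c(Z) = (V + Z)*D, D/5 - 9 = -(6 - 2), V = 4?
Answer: 40/141 ≈ 0.28369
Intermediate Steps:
D = 25 (D = 45 + 5*(-(6 - 2)) = 45 + 5*(-1*4) = 45 + 5*(-4) = 45 - 20 = 25)
c(Z) = 100 + 25*Z (c(Z) = (4 + Z)*25 = 100 + 25*Z)
(c(-12)*14)/(-9870) = ((100 + 25*(-12))*14)/(-9870) = ((100 - 300)*14)*(-1/9870) = -200*14*(-1/9870) = -2800*(-1/9870) = 40/141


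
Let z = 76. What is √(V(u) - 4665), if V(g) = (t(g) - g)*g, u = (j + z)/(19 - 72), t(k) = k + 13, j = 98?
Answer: 3*I*√1469319/53 ≈ 68.613*I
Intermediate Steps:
t(k) = 13 + k
u = -174/53 (u = (98 + 76)/(19 - 72) = 174/(-53) = 174*(-1/53) = -174/53 ≈ -3.2830)
V(g) = 13*g (V(g) = ((13 + g) - g)*g = 13*g)
√(V(u) - 4665) = √(13*(-174/53) - 4665) = √(-2262/53 - 4665) = √(-249507/53) = 3*I*√1469319/53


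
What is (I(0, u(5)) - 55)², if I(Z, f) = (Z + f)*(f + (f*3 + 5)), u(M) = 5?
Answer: 4900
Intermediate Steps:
I(Z, f) = (5 + 4*f)*(Z + f) (I(Z, f) = (Z + f)*(f + (3*f + 5)) = (Z + f)*(f + (5 + 3*f)) = (Z + f)*(5 + 4*f) = (5 + 4*f)*(Z + f))
(I(0, u(5)) - 55)² = ((4*5² + 5*0 + 5*5 + 4*0*5) - 55)² = ((4*25 + 0 + 25 + 0) - 55)² = ((100 + 0 + 25 + 0) - 55)² = (125 - 55)² = 70² = 4900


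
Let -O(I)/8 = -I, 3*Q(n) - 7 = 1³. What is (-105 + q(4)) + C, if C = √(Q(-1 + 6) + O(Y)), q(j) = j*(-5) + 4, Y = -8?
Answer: -121 + 2*I*√138/3 ≈ -121.0 + 7.8316*I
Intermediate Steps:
Q(n) = 8/3 (Q(n) = 7/3 + (⅓)*1³ = 7/3 + (⅓)*1 = 7/3 + ⅓ = 8/3)
O(I) = 8*I (O(I) = -(-8)*I = 8*I)
q(j) = 4 - 5*j (q(j) = -5*j + 4 = 4 - 5*j)
C = 2*I*√138/3 (C = √(8/3 + 8*(-8)) = √(8/3 - 64) = √(-184/3) = 2*I*√138/3 ≈ 7.8316*I)
(-105 + q(4)) + C = (-105 + (4 - 5*4)) + 2*I*√138/3 = (-105 + (4 - 20)) + 2*I*√138/3 = (-105 - 16) + 2*I*√138/3 = -121 + 2*I*√138/3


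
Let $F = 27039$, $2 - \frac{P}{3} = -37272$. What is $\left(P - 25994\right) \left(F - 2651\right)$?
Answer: $2093173264$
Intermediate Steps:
$P = 111822$ ($P = 6 - -111816 = 6 + 111816 = 111822$)
$\left(P - 25994\right) \left(F - 2651\right) = \left(111822 - 25994\right) \left(27039 - 2651\right) = 85828 \cdot 24388 = 2093173264$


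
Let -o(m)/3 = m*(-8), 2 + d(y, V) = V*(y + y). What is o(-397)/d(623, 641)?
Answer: -794/66557 ≈ -0.011930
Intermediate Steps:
d(y, V) = -2 + 2*V*y (d(y, V) = -2 + V*(y + y) = -2 + V*(2*y) = -2 + 2*V*y)
o(m) = 24*m (o(m) = -3*m*(-8) = -(-24)*m = 24*m)
o(-397)/d(623, 641) = (24*(-397))/(-2 + 2*641*623) = -9528/(-2 + 798686) = -9528/798684 = -9528*1/798684 = -794/66557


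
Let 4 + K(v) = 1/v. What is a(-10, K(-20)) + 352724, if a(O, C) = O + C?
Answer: 7054199/20 ≈ 3.5271e+5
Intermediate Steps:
K(v) = -4 + 1/v
a(O, C) = C + O
a(-10, K(-20)) + 352724 = ((-4 + 1/(-20)) - 10) + 352724 = ((-4 - 1/20) - 10) + 352724 = (-81/20 - 10) + 352724 = -281/20 + 352724 = 7054199/20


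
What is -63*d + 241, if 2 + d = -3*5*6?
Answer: 6037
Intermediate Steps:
d = -92 (d = -2 - 3*5*6 = -2 - 15*6 = -2 - 90 = -92)
-63*d + 241 = -63*(-92) + 241 = 5796 + 241 = 6037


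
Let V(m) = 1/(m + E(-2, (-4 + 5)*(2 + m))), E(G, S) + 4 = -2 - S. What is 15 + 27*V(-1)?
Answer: 93/8 ≈ 11.625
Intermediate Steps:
E(G, S) = -6 - S (E(G, S) = -4 + (-2 - S) = -6 - S)
V(m) = -1/8 (V(m) = 1/(m + (-6 - (-4 + 5)*(2 + m))) = 1/(m + (-6 - (2 + m))) = 1/(m + (-6 + (-2 - m))) = 1/(m + (-8 - m)) = 1/(-8) = -1/8)
15 + 27*V(-1) = 15 + 27*(-1/8) = 15 - 27/8 = 93/8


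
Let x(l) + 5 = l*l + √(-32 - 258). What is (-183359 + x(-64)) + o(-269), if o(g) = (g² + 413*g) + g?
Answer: -218273 + I*√290 ≈ -2.1827e+5 + 17.029*I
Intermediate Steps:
o(g) = g² + 414*g
x(l) = -5 + l² + I*√290 (x(l) = -5 + (l*l + √(-32 - 258)) = -5 + (l² + √(-290)) = -5 + (l² + I*√290) = -5 + l² + I*√290)
(-183359 + x(-64)) + o(-269) = (-183359 + (-5 + (-64)² + I*√290)) - 269*(414 - 269) = (-183359 + (-5 + 4096 + I*√290)) - 269*145 = (-183359 + (4091 + I*√290)) - 39005 = (-179268 + I*√290) - 39005 = -218273 + I*√290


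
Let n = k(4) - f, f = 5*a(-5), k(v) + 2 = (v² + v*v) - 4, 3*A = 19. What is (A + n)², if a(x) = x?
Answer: 29584/9 ≈ 3287.1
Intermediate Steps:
A = 19/3 (A = (⅓)*19 = 19/3 ≈ 6.3333)
k(v) = -6 + 2*v² (k(v) = -2 + ((v² + v*v) - 4) = -2 + ((v² + v²) - 4) = -2 + (2*v² - 4) = -2 + (-4 + 2*v²) = -6 + 2*v²)
f = -25 (f = 5*(-5) = -25)
n = 51 (n = (-6 + 2*4²) - 1*(-25) = (-6 + 2*16) + 25 = (-6 + 32) + 25 = 26 + 25 = 51)
(A + n)² = (19/3 + 51)² = (172/3)² = 29584/9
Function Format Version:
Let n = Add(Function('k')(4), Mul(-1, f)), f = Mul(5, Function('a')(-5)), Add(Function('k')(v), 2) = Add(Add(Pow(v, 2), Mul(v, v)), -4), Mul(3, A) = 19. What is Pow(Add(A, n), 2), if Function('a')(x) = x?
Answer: Rational(29584, 9) ≈ 3287.1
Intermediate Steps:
A = Rational(19, 3) (A = Mul(Rational(1, 3), 19) = Rational(19, 3) ≈ 6.3333)
Function('k')(v) = Add(-6, Mul(2, Pow(v, 2))) (Function('k')(v) = Add(-2, Add(Add(Pow(v, 2), Mul(v, v)), -4)) = Add(-2, Add(Add(Pow(v, 2), Pow(v, 2)), -4)) = Add(-2, Add(Mul(2, Pow(v, 2)), -4)) = Add(-2, Add(-4, Mul(2, Pow(v, 2)))) = Add(-6, Mul(2, Pow(v, 2))))
f = -25 (f = Mul(5, -5) = -25)
n = 51 (n = Add(Add(-6, Mul(2, Pow(4, 2))), Mul(-1, -25)) = Add(Add(-6, Mul(2, 16)), 25) = Add(Add(-6, 32), 25) = Add(26, 25) = 51)
Pow(Add(A, n), 2) = Pow(Add(Rational(19, 3), 51), 2) = Pow(Rational(172, 3), 2) = Rational(29584, 9)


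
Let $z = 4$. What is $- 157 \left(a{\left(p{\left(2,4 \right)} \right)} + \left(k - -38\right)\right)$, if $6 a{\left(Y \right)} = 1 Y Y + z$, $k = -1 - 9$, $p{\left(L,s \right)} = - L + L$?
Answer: $- \frac{13502}{3} \approx -4500.7$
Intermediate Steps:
$p{\left(L,s \right)} = 0$
$k = -10$ ($k = -1 - 9 = -10$)
$a{\left(Y \right)} = \frac{2}{3} + \frac{Y^{2}}{6}$ ($a{\left(Y \right)} = \frac{1 Y Y + 4}{6} = \frac{Y Y + 4}{6} = \frac{Y^{2} + 4}{6} = \frac{4 + Y^{2}}{6} = \frac{2}{3} + \frac{Y^{2}}{6}$)
$- 157 \left(a{\left(p{\left(2,4 \right)} \right)} + \left(k - -38\right)\right) = - 157 \left(\left(\frac{2}{3} + \frac{0^{2}}{6}\right) - -28\right) = - 157 \left(\left(\frac{2}{3} + \frac{1}{6} \cdot 0\right) + \left(-10 + 38\right)\right) = - 157 \left(\left(\frac{2}{3} + 0\right) + 28\right) = - 157 \left(\frac{2}{3} + 28\right) = \left(-157\right) \frac{86}{3} = - \frac{13502}{3}$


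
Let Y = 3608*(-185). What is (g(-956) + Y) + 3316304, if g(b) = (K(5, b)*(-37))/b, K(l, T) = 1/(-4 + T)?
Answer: 2430984714203/917760 ≈ 2.6488e+6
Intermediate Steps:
g(b) = -37/(b*(-4 + b)) (g(b) = (-37/(-4 + b))/b = -37/(b*(-4 + b)))
Y = -667480
(g(-956) + Y) + 3316304 = (-37/(-956*(-4 - 956)) - 667480) + 3316304 = (-37*(-1/956)/(-960) - 667480) + 3316304 = (-37*(-1/956)*(-1/960) - 667480) + 3316304 = (-37/917760 - 667480) + 3316304 = -612586444837/917760 + 3316304 = 2430984714203/917760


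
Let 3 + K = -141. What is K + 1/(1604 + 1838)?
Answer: -495647/3442 ≈ -144.00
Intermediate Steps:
K = -144 (K = -3 - 141 = -144)
K + 1/(1604 + 1838) = -144 + 1/(1604 + 1838) = -144 + 1/3442 = -495647/3442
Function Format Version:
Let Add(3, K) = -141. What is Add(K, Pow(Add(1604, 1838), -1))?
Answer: Rational(-495647, 3442) ≈ -144.00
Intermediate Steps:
K = -144 (K = Add(-3, -141) = -144)
Add(K, Pow(Add(1604, 1838), -1)) = Add(-144, Pow(Add(1604, 1838), -1)) = Add(-144, Pow(3442, -1)) = Add(-144, Rational(1, 3442)) = Rational(-495647, 3442)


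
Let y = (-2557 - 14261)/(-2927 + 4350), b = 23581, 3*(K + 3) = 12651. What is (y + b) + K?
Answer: 39535467/1423 ≈ 27783.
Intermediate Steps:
K = 4214 (K = -3 + (⅓)*12651 = -3 + 4217 = 4214)
y = -16818/1423 ≈ -11.819
(y + b) + K = (-16818/1423 + 23581) + 4214 = 33538945/1423 + 4214 = 39535467/1423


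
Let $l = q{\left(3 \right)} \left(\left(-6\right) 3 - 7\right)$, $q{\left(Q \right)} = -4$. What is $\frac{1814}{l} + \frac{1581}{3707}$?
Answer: $\frac{3441299}{185350} \approx 18.566$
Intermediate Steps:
$l = 100$ ($l = - 4 \left(\left(-6\right) 3 - 7\right) = - 4 \left(-18 - 7\right) = \left(-4\right) \left(-25\right) = 100$)
$\frac{1814}{l} + \frac{1581}{3707} = \frac{1814}{100} + \frac{1581}{3707} = 1814 \cdot \frac{1}{100} + 1581 \cdot \frac{1}{3707} = \frac{907}{50} + \frac{1581}{3707} = \frac{3441299}{185350}$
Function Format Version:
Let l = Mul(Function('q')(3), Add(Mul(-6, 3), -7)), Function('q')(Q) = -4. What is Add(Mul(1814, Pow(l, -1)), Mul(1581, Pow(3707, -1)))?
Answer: Rational(3441299, 185350) ≈ 18.566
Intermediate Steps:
l = 100 (l = Mul(-4, Add(Mul(-6, 3), -7)) = Mul(-4, Add(-18, -7)) = Mul(-4, -25) = 100)
Add(Mul(1814, Pow(l, -1)), Mul(1581, Pow(3707, -1))) = Add(Mul(1814, Pow(100, -1)), Mul(1581, Pow(3707, -1))) = Add(Mul(1814, Rational(1, 100)), Mul(1581, Rational(1, 3707))) = Add(Rational(907, 50), Rational(1581, 3707)) = Rational(3441299, 185350)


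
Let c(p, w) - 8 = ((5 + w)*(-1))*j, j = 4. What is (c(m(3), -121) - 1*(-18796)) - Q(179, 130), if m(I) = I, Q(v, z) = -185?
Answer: 19453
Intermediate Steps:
c(p, w) = -12 - 4*w (c(p, w) = 8 + ((5 + w)*(-1))*4 = 8 + (-5 - w)*4 = 8 + (-20 - 4*w) = -12 - 4*w)
(c(m(3), -121) - 1*(-18796)) - Q(179, 130) = ((-12 - 4*(-121)) - 1*(-18796)) - 1*(-185) = ((-12 + 484) + 18796) + 185 = (472 + 18796) + 185 = 19268 + 185 = 19453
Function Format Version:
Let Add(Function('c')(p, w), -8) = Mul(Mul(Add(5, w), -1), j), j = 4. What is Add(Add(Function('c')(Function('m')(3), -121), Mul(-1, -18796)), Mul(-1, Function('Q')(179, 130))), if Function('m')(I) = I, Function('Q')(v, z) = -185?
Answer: 19453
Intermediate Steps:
Function('c')(p, w) = Add(-12, Mul(-4, w)) (Function('c')(p, w) = Add(8, Mul(Mul(Add(5, w), -1), 4)) = Add(8, Mul(Add(-5, Mul(-1, w)), 4)) = Add(8, Add(-20, Mul(-4, w))) = Add(-12, Mul(-4, w)))
Add(Add(Function('c')(Function('m')(3), -121), Mul(-1, -18796)), Mul(-1, Function('Q')(179, 130))) = Add(Add(Add(-12, Mul(-4, -121)), Mul(-1, -18796)), Mul(-1, -185)) = Add(Add(Add(-12, 484), 18796), 185) = Add(Add(472, 18796), 185) = Add(19268, 185) = 19453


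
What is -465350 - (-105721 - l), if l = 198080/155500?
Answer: -2796105571/7775 ≈ -3.5963e+5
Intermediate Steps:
l = 9904/7775 (l = 198080*(1/155500) = 9904/7775 ≈ 1.2738)
-465350 - (-105721 - l) = -465350 - (-105721 - 1*9904/7775) = -465350 - (-105721 - 9904/7775) = -465350 - 1*(-821990679/7775) = -465350 + 821990679/7775 = -2796105571/7775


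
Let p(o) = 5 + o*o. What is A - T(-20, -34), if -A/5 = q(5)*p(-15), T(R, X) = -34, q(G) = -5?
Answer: 5784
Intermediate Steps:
p(o) = 5 + o²
A = 5750 (A = -(-25)*(5 + (-15)²) = -(-25)*(5 + 225) = -(-25)*230 = -5*(-1150) = 5750)
A - T(-20, -34) = 5750 - 1*(-34) = 5750 + 34 = 5784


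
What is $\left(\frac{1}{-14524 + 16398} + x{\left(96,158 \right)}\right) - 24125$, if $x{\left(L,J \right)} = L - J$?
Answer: $- \frac{45326437}{1874} \approx -24187.0$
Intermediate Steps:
$\left(\frac{1}{-14524 + 16398} + x{\left(96,158 \right)}\right) - 24125 = \left(\frac{1}{-14524 + 16398} + \left(96 - 158\right)\right) - 24125 = \left(\frac{1}{1874} + \left(96 - 158\right)\right) - 24125 = \left(\frac{1}{1874} - 62\right) - 24125 = - \frac{116187}{1874} - 24125 = - \frac{45326437}{1874}$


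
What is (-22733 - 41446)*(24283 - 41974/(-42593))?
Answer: -66382123426947/42593 ≈ -1.5585e+9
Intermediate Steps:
(-22733 - 41446)*(24283 - 41974/(-42593)) = -64179*(24283 - 41974*(-1/42593)) = -64179*(24283 + 41974/42593) = -64179*1034327793/42593 = -66382123426947/42593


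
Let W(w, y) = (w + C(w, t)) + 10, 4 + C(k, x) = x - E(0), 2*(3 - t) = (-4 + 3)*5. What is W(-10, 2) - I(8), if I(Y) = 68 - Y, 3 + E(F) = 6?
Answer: -123/2 ≈ -61.500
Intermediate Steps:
E(F) = 3 (E(F) = -3 + 6 = 3)
t = 11/2 (t = 3 - (-4 + 3)*5/2 = 3 - (-1)*5/2 = 3 - 1/2*(-5) = 3 + 5/2 = 11/2 ≈ 5.5000)
C(k, x) = -7 + x (C(k, x) = -4 + (x - 1*3) = -4 + (x - 3) = -4 + (-3 + x) = -7 + x)
W(w, y) = 17/2 + w (W(w, y) = (w + (-7 + 11/2)) + 10 = (w - 3/2) + 10 = (-3/2 + w) + 10 = 17/2 + w)
W(-10, 2) - I(8) = (17/2 - 10) - (68 - 1*8) = -3/2 - (68 - 8) = -3/2 - 1*60 = -3/2 - 60 = -123/2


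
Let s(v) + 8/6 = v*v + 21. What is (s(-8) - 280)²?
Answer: 346921/9 ≈ 38547.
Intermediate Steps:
s(v) = 59/3 + v² (s(v) = -4/3 + (v*v + 21) = -4/3 + (v² + 21) = -4/3 + (21 + v²) = 59/3 + v²)
(s(-8) - 280)² = ((59/3 + (-8)²) - 280)² = ((59/3 + 64) - 280)² = (251/3 - 280)² = (-589/3)² = 346921/9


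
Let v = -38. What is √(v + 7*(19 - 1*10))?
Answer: 5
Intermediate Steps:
√(v + 7*(19 - 1*10)) = √(-38 + 7*(19 - 1*10)) = √(-38 + 7*(19 - 10)) = √(-38 + 7*9) = √(-38 + 63) = √25 = 5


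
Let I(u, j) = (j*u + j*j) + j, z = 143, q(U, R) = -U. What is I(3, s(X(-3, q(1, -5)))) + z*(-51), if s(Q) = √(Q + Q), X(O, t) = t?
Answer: -7295 + 4*I*√2 ≈ -7295.0 + 5.6569*I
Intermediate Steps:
s(Q) = √2*√Q (s(Q) = √(2*Q) = √2*√Q)
I(u, j) = j + j² + j*u (I(u, j) = (j*u + j²) + j = (j² + j*u) + j = j + j² + j*u)
I(3, s(X(-3, q(1, -5)))) + z*(-51) = (√2*√(-1*1))*(1 + √2*√(-1*1) + 3) + 143*(-51) = (√2*√(-1))*(1 + √2*√(-1) + 3) - 7293 = (√2*I)*(1 + √2*I + 3) - 7293 = (I*√2)*(1 + I*√2 + 3) - 7293 = (I*√2)*(4 + I*√2) - 7293 = I*√2*(4 + I*√2) - 7293 = -7293 + I*√2*(4 + I*√2)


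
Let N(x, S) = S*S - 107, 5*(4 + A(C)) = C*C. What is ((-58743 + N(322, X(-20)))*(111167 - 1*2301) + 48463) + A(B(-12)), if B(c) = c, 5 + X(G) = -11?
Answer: -31894229581/5 ≈ -6.3788e+9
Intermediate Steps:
X(G) = -16 (X(G) = -5 - 11 = -16)
A(C) = -4 + C**2/5 (A(C) = -4 + (C*C)/5 = -4 + C**2/5)
N(x, S) = -107 + S**2 (N(x, S) = S**2 - 107 = -107 + S**2)
((-58743 + N(322, X(-20)))*(111167 - 1*2301) + 48463) + A(B(-12)) = ((-58743 + (-107 + (-16)**2))*(111167 - 1*2301) + 48463) + (-4 + (1/5)*(-12)**2) = ((-58743 + (-107 + 256))*(111167 - 2301) + 48463) + (-4 + (1/5)*144) = ((-58743 + 149)*108866 + 48463) + (-4 + 144/5) = (-58594*108866 + 48463) + 124/5 = (-6378894404 + 48463) + 124/5 = -6378845941 + 124/5 = -31894229581/5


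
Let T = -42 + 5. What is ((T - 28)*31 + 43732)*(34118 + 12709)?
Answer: 1953481959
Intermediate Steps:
T = -37
((T - 28)*31 + 43732)*(34118 + 12709) = ((-37 - 28)*31 + 43732)*(34118 + 12709) = (-65*31 + 43732)*46827 = (-2015 + 43732)*46827 = 41717*46827 = 1953481959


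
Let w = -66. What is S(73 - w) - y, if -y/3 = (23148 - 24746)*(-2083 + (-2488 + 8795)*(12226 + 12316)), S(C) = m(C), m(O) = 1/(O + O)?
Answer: -206286004367651/278 ≈ -7.4204e+11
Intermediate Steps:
m(O) = 1/(2*O)
S(C) = 1/(2*C)
y = 742035986934 (y = -3*(23148 - 24746)*(-2083 + (-2488 + 8795)*(12226 + 12316)) = -(-4794)*(-2083 + 6307*24542) = -(-4794)*(-2083 + 154786394) = -(-4794)*154784311 = -3*(-247345328978) = 742035986934)
S(73 - w) - y = 1/(2*(73 - 1*(-66))) - 1*742035986934 = 1/(2*(73 + 66)) - 742035986934 = (½)/139 - 742035986934 = (½)*(1/139) - 742035986934 = 1/278 - 742035986934 = -206286004367651/278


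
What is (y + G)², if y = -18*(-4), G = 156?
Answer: 51984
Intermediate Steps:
y = 72
(y + G)² = (72 + 156)² = 228² = 51984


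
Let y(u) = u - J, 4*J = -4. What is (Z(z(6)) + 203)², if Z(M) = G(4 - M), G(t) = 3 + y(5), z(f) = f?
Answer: 44944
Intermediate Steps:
J = -1 (J = (¼)*(-4) = -1)
y(u) = 1 + u (y(u) = u - 1*(-1) = u + 1 = 1 + u)
G(t) = 9 (G(t) = 3 + (1 + 5) = 3 + 6 = 9)
Z(M) = 9
(Z(z(6)) + 203)² = (9 + 203)² = 212² = 44944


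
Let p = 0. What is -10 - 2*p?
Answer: -10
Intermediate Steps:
-10 - 2*p = -10 - 2*0 = -10 + 0 = -10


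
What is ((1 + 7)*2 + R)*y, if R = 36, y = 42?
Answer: 2184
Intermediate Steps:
((1 + 7)*2 + R)*y = ((1 + 7)*2 + 36)*42 = (8*2 + 36)*42 = (16 + 36)*42 = 52*42 = 2184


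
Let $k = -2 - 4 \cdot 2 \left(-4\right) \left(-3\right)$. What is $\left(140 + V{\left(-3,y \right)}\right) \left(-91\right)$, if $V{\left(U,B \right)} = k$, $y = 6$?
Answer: $-3822$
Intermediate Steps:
$k = -98$ ($k = -2 - 4 \left(\left(-8\right) \left(-3\right)\right) = -2 - 96 = -98$)
$V{\left(U,B \right)} = -98$
$\left(140 + V{\left(-3,y \right)}\right) \left(-91\right) = \left(140 - 98\right) \left(-91\right) = 42 \left(-91\right) = -3822$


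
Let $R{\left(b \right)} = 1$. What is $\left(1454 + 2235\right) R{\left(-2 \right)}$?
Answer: $3689$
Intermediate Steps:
$\left(1454 + 2235\right) R{\left(-2 \right)} = \left(1454 + 2235\right) 1 = 3689 \cdot 1 = 3689$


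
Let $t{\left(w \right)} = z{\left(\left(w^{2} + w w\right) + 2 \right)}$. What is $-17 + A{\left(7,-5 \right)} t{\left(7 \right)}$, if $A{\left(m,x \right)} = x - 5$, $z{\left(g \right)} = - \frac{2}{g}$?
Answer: $- \frac{84}{5} \approx -16.8$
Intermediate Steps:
$t{\left(w \right)} = - \frac{2}{2 + 2 w^{2}}$ ($t{\left(w \right)} = - \frac{2}{\left(w^{2} + w w\right) + 2} = - \frac{2}{\left(w^{2} + w^{2}\right) + 2} = - \frac{2}{2 w^{2} + 2} = - \frac{2}{2 + 2 w^{2}}$)
$A{\left(m,x \right)} = -5 + x$
$-17 + A{\left(7,-5 \right)} t{\left(7 \right)} = -17 + \left(-5 - 5\right) \left(- \frac{1}{1 + 7^{2}}\right) = -17 - 10 \left(- \frac{1}{1 + 49}\right) = -17 - 10 \left(- \frac{1}{50}\right) = -17 - 10 \left(\left(-1\right) \frac{1}{50}\right) = -17 - - \frac{1}{5} = -17 + \frac{1}{5} = - \frac{84}{5}$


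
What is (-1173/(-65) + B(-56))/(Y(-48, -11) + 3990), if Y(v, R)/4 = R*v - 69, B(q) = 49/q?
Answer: 8929/3029520 ≈ 0.0029473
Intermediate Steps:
Y(v, R) = -276 + 4*R*v (Y(v, R) = 4*(R*v - 69) = 4*(-69 + R*v) = -276 + 4*R*v)
(-1173/(-65) + B(-56))/(Y(-48, -11) + 3990) = (-1173/(-65) + 49/(-56))/((-276 + 4*(-11)*(-48)) + 3990) = (-1173*(-1/65) + 49*(-1/56))/((-276 + 2112) + 3990) = (1173/65 - 7/8)/(1836 + 3990) = (8929/520)/5826 = (8929/520)*(1/5826) = 8929/3029520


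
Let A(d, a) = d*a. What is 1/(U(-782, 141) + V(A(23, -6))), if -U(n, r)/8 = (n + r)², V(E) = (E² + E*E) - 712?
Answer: -1/3249672 ≈ -3.0772e-7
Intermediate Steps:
A(d, a) = a*d
V(E) = -712 + 2*E² (V(E) = (E² + E²) - 712 = 2*E² - 712 = -712 + 2*E²)
U(n, r) = -8*(n + r)²
1/(U(-782, 141) + V(A(23, -6))) = 1/(-8*(-782 + 141)² + (-712 + 2*(-6*23)²)) = 1/(-8*(-641)² + (-712 + 2*(-138)²)) = 1/(-8*410881 + (-712 + 2*19044)) = 1/(-3287048 + (-712 + 38088)) = 1/(-3287048 + 37376) = 1/(-3249672) = -1/3249672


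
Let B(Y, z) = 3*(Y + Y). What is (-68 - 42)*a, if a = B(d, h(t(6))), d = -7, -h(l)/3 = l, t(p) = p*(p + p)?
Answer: 4620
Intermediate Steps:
t(p) = 2*p**2 (t(p) = p*(2*p) = 2*p**2)
h(l) = -3*l
B(Y, z) = 6*Y (B(Y, z) = 3*(2*Y) = 6*Y)
a = -42 (a = 6*(-7) = -42)
(-68 - 42)*a = (-68 - 42)*(-42) = -110*(-42) = 4620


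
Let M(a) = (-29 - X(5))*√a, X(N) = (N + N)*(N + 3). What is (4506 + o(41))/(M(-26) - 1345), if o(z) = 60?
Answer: -2047090/705977 + 165898*I*√26/705977 ≈ -2.8997 + 1.1982*I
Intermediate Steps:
X(N) = 2*N*(3 + N) (X(N) = (2*N)*(3 + N) = 2*N*(3 + N))
M(a) = -109*√a (M(a) = (-29 - 2*5*(3 + 5))*√a = (-29 - 2*5*8)*√a = (-29 - 1*80)*√a = (-29 - 80)*√a = -109*√a)
(4506 + o(41))/(M(-26) - 1345) = (4506 + 60)/(-109*I*√26 - 1345) = 4566/(-109*I*√26 - 1345) = 4566/(-1345 - 109*I*√26)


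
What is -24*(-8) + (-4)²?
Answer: 208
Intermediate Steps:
-24*(-8) + (-4)² = 192 + 16 = 208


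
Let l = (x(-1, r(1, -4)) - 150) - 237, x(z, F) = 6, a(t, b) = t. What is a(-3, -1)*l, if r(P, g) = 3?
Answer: 1143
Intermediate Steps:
l = -381 (l = (6 - 150) - 237 = -144 - 237 = -381)
a(-3, -1)*l = -3*(-381) = 1143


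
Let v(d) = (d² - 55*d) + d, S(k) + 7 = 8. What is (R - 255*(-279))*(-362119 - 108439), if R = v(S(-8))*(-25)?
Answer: -34101338260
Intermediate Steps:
S(k) = 1 (S(k) = -7 + 8 = 1)
v(d) = d² - 54*d
R = 1325 (R = (1*(-54 + 1))*(-25) = (1*(-53))*(-25) = -53*(-25) = 1325)
(R - 255*(-279))*(-362119 - 108439) = (1325 - 255*(-279))*(-362119 - 108439) = (1325 + 71145)*(-470558) = 72470*(-470558) = -34101338260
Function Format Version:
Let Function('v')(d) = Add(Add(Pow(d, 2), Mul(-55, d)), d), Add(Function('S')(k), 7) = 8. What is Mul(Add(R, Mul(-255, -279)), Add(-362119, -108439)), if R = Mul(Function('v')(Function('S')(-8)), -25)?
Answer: -34101338260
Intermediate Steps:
Function('S')(k) = 1 (Function('S')(k) = Add(-7, 8) = 1)
Function('v')(d) = Add(Pow(d, 2), Mul(-54, d))
R = 1325 (R = Mul(Mul(1, Add(-54, 1)), -25) = Mul(Mul(1, -53), -25) = Mul(-53, -25) = 1325)
Mul(Add(R, Mul(-255, -279)), Add(-362119, -108439)) = Mul(Add(1325, Mul(-255, -279)), Add(-362119, -108439)) = Mul(Add(1325, 71145), -470558) = Mul(72470, -470558) = -34101338260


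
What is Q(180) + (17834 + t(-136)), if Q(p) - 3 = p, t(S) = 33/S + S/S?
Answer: 2450415/136 ≈ 18018.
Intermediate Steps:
t(S) = 1 + 33/S (t(S) = 33/S + 1 = 1 + 33/S)
Q(p) = 3 + p
Q(180) + (17834 + t(-136)) = (3 + 180) + (17834 + (33 - 136)/(-136)) = 183 + (17834 - 1/136*(-103)) = 183 + (17834 + 103/136) = 183 + 2425527/136 = 2450415/136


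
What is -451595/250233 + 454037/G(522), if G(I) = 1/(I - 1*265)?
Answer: 29199064988002/250233 ≈ 1.1669e+8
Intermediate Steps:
G(I) = 1/(-265 + I) (G(I) = 1/(I - 265) = 1/(-265 + I))
-451595/250233 + 454037/G(522) = -451595/250233 + 454037/(1/(-265 + 522)) = -451595*1/250233 + 454037/(1/257) = -451595/250233 + 454037/(1/257) = -451595/250233 + 454037*257 = -451595/250233 + 116687509 = 29199064988002/250233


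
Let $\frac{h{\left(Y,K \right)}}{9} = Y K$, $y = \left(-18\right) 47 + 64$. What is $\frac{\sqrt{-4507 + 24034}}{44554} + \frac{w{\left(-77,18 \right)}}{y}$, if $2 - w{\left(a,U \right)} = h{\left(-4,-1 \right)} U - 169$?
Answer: $\frac{477}{782} + \frac{\sqrt{19527}}{44554} \approx 0.61311$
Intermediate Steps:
$y = -782$ ($y = -846 + 64 = -782$)
$h{\left(Y,K \right)} = 9 K Y$ ($h{\left(Y,K \right)} = 9 Y K = 9 K Y$)
$w{\left(a,U \right)} = 171 - 36 U$ ($w{\left(a,U \right)} = 2 - \left(9 \left(-1\right) \left(-4\right) U - 169\right) = 2 - \left(36 U - 169\right) = 2 - \left(-169 + 36 U\right) = 171 - 36 U$)
$\frac{\sqrt{-4507 + 24034}}{44554} + \frac{w{\left(-77,18 \right)}}{y} = \frac{\sqrt{-4507 + 24034}}{44554} + \frac{171 - 648}{-782} = \sqrt{19527} \cdot \frac{1}{44554} + \left(171 - 648\right) \left(- \frac{1}{782}\right) = \frac{\sqrt{19527}}{44554} - - \frac{477}{782} = \frac{\sqrt{19527}}{44554} + \frac{477}{782} = \frac{477}{782} + \frac{\sqrt{19527}}{44554}$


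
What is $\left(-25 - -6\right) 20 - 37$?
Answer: $-417$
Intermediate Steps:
$\left(-25 - -6\right) 20 - 37 = \left(-25 + 6\right) 20 - 37 = \left(-19\right) 20 - 37 = -380 - 37 = -417$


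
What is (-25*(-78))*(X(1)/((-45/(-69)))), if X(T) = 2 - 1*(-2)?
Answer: 11960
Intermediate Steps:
X(T) = 4 (X(T) = 2 + 2 = 4)
(-25*(-78))*(X(1)/((-45/(-69)))) = (-25*(-78))*(4/((-45/(-69)))) = 1950*(4/((-45*(-1/69)))) = 1950*(4/(15/23)) = 1950*(4*(23/15)) = 1950*(92/15) = 11960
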